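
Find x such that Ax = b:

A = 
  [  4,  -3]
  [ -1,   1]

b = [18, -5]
x = [3, -2]

Row reduce the augmented matrix [A|b]:
R2 → R2 + (1/4)·R1
REF = 
  [   4,   -3,   18]
  [   0,  1/4, -1/2]

Back-substitution:
x₂ = (-1/2) / (1/4) = -2
x₁ = (18 - (-3)(-2)) / 4 = 3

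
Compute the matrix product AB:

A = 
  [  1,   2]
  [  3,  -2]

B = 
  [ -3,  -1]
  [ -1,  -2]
AB = 
  [ -5,  -5]
  [ -7,   1]

A is 2×2 and B is 2×2, so AB is 2×2. Each entry is (row of A)·(column of B):
AB[1,1] = (1)(-3) + (2)(-1) = -5
AB[1,2] = (1)(-1) + (2)(-2) = -5
AB[2,1] = (3)(-3) + (-2)(-1) = -7
AB[2,2] = (3)(-1) + (-2)(-2) = 1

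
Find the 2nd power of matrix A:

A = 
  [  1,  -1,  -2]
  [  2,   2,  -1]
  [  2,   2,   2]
A² = A·A:
A²[1,1] = (1)(1) + (-1)(2) + (-2)(2) = -5
A²[1,2] = (1)(-1) + (-1)(2) + (-2)(2) = -7
A²[1,3] = (1)(-2) + (-1)(-1) + (-2)(2) = -5
A²[2,1] = (2)(1) + (2)(2) + (-1)(2) = 4
A²[2,2] = (2)(-1) + (2)(2) + (-1)(2) = 0
A²[2,3] = (2)(-2) + (2)(-1) + (-1)(2) = -8
A²[3,1] = (2)(1) + (2)(2) + (2)(2) = 10
A²[3,2] = (2)(-1) + (2)(2) + (2)(2) = 6
A²[3,3] = (2)(-2) + (2)(-1) + (2)(2) = -2
A² = 
  [ -5,  -7,  -5]
  [  4,   0,  -8]
  [ 10,   6,  -2]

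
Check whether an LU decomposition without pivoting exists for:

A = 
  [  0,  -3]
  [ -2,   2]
No.
A[1,1] = 0 but A[2,1] = -2 ≠ 0. Any LU with L unit lower triangular has (LU)[1,1] = U[1,1] and (LU)[2,1] = L[2,1]·U[1,1]; matching A forces U[1,1] = 0, which then forces (LU)[2,1] = 0 ≠ -2. A row swap (pivoting) is required.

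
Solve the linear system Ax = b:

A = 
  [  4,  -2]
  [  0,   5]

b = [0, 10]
Row reduce the augmented matrix [A|b]:
(already in echelon form)
REF = 
  [  4,  -2,   0]
  [  0,   5,  10]

Back-substitution:
x₂ = 10 / 5 = 2
x₁ = (0 - (-2)(2)) / 4 = 1

x = [1, 2]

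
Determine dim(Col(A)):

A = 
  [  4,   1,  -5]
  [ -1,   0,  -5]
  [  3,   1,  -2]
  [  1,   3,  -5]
Row reduce:
R2 → R2 + (1/4)·R1
R3 → R3 - (3/4)·R1
R4 → R4 - (1/4)·R1
R3 → R3 - (1)·R2
R4 → R4 - (11)·R2
R4 → R4 - (65/8)·R3
REF = 
  [    4,     1,    -5]
  [    0,   1/4, -25/4]
  [    0,     0,     8]
  [    0,     0,     0]
Pivot columns: 1, 2, 3 → 3 pivots.
dim(Col(A)) = number of pivot columns = 3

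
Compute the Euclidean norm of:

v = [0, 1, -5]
5.099

||v||₂ = √((0)² + (1)² + (-5)²) = √26 = 5.099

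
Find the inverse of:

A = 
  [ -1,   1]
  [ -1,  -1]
det(A) = (-1)(-1) - (1)(-1) = 2
For a 2×2 matrix, A⁻¹ = (1/det(A)) · [[d, -b], [-c, a]]
    = (1/2) · [[-1, -1], [1, -1]]

A⁻¹ = 
  [-1/2, -1/2]
  [ 1/2, -1/2]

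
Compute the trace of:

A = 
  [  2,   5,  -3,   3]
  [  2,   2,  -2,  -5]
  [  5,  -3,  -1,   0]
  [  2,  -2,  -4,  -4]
-1

tr(A) = 2 + 2 + -1 + -4 = -1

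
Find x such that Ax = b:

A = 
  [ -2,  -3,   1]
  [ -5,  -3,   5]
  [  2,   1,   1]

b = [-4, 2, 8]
x = [2, 1, 3]

Row reduce the augmented matrix [A|b]:
R2 → R2 - (5/2)·R1
R3 → R3 + (1)·R1
R3 → R3 + (4/9)·R2
REF = 
  [  -2,   -3,    1,   -4]
  [   0,  9/2,  5/2,   12]
  [   0,    0, 28/9, 28/3]

Back-substitution:
x₃ = (28/3) / (28/9) = 3
x₂ = (12 - (5/2)(3)) / (9/2) = 1
x₁ = (-4 - (-3)(1) - (1)(3)) / (-2) = 2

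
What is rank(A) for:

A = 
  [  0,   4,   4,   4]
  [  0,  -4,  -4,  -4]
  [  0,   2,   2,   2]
rank(A) = 1

Row reduce:
R2 → R2 + (1)·R1
R3 → R3 - (1/2)·R1
REF = 
  [  0,   4,   4,   4]
  [  0,   0,   0,   0]
  [  0,   0,   0,   0]
Pivot columns: 2 → 1 pivot.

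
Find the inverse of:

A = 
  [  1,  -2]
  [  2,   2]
det(A) = (1)(2) - (-2)(2) = 6
For a 2×2 matrix, A⁻¹ = (1/det(A)) · [[d, -b], [-c, a]]
    = (1/6) · [[2, 2], [-2, 1]]

A⁻¹ = 
  [ 1/3,  1/3]
  [-1/3,  1/6]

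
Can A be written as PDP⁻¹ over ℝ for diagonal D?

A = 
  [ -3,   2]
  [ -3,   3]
Yes

tr(A) = 0, det(A) = -3
Characteristic polynomial: λ² - tr(A)λ + det(A) = λ² - 3
λ² - 3 = 0  ⇒  λ = (0 ± √((0)² - 4·(-3)))/2 = (0 ± √(12))/2
  = √3,  -√3
Eigenvalues: √3, -√3  (≈ 1.732, -1.732)
The two irrational eigenvalues are distinct (simple), so each has alg. mult. = geom. mult. = 1.
Sum of geometric multiplicities equals n, so A has n independent eigenvectors.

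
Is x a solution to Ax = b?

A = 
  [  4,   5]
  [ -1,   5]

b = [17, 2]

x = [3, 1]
Yes

Ax = [17, 2] = b ✓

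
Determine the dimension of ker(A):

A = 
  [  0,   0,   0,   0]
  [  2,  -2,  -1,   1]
nullity(A) = 3

Row reduce:
Swap R1 ↔ R2
REF = 
  [  2,  -2,  -1,   1]
  [  0,   0,   0,   0]
Pivot columns: 1 → 1 pivot.
rank(A) = 1, so nullity(A) = 4 - 1 = 3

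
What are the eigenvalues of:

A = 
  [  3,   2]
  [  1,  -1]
λ = 1 + √6, 1 - √6  (≈ 3.449, -1.449)

tr(A) = 2, det(A) = -5
Characteristic polynomial: λ² - tr(A)λ + det(A) = λ² - 2λ - 5
λ² - 2λ - 5 = 0  ⇒  λ = (2 ± √((-2)² - 4·(-5)))/2 = (2 ± √(24))/2
  = 1 + √6,  1 - √6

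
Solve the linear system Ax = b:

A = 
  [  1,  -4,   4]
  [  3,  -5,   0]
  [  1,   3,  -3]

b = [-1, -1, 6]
x = [3, 2, 1]

Row reduce the augmented matrix [A|b]:
R2 → R2 - (3)·R1
R3 → R3 - (1)·R1
R3 → R3 - (1)·R2
REF = 
  [  1,  -4,   4,  -1]
  [  0,   7, -12,   2]
  [  0,   0,   5,   5]

Back-substitution:
x₃ = 5 / 5 = 1
x₂ = (2 - (-12)(1)) / 7 = 2
x₁ = (-1 - (-4)(2) - (4)(1)) / 1 = 3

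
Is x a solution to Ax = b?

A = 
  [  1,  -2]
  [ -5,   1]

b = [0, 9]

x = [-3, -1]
No

Ax = [-1, 14] ≠ b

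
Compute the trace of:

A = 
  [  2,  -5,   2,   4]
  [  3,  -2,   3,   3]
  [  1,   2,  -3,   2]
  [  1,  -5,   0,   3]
0

tr(A) = 2 + -2 + -3 + 3 = 0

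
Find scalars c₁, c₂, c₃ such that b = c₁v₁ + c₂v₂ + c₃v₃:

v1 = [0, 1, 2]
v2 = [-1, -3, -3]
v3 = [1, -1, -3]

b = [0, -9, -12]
c1 = 3, c2 = 3, c3 = 3

b = 3·v1 + 3·v2 + 3·v3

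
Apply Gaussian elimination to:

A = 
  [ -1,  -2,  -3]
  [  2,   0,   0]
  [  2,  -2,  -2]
Row operations:
R2 → R2 + (2)·R1
R3 → R3 + (2)·R1
R3 → R3 - (3/2)·R2

Resulting echelon form:
REF = 
  [ -1,  -2,  -3]
  [  0,  -4,  -6]
  [  0,   0,   1]

Rank = 3 (number of non-zero pivot rows).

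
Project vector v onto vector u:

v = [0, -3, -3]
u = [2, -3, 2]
v·u = (0)(2) + (-3)(-3) + (-3)(2) = 3
u·u = (2)² + (-3)² + (2)² = 17
proj_u(v) = (v·u / u·u) × u = (3/17) × u

proj_u(v) = [6/17, -9/17, 6/17]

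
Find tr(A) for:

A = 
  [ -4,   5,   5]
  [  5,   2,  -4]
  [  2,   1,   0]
-2

tr(A) = -4 + 2 + 0 = -2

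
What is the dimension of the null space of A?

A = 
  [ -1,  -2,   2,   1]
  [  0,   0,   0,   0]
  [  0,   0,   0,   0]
nullity(A) = 3

Row reduce:
(no row operations needed)
REF = 
  [ -1,  -2,   2,   1]
  [  0,   0,   0,   0]
  [  0,   0,   0,   0]
Pivot columns: 1 → 1 pivot.
rank(A) = 1, so nullity(A) = 4 - 1 = 3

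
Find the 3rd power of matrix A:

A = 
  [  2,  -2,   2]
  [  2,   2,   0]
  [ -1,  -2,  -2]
A² = A·A:
A²[1,1] = (2)(2) + (-2)(2) + (2)(-1) = -2
A²[1,2] = (2)(-2) + (-2)(2) + (2)(-2) = -12
A²[1,3] = (2)(2) + (-2)(0) + (2)(-2) = 0
A²[2,1] = (2)(2) + (2)(2) + (0)(-1) = 8
A²[2,2] = (2)(-2) + (2)(2) + (0)(-2) = 0
A²[2,3] = (2)(2) + (2)(0) + (0)(-2) = 4
A²[3,1] = (-1)(2) + (-2)(2) + (-2)(-1) = -4
A²[3,2] = (-1)(-2) + (-2)(2) + (-2)(-2) = 2
A²[3,3] = (-1)(2) + (-2)(0) + (-2)(-2) = 2
A² = 
  [ -2, -12,   0]
  [  8,   0,   4]
  [ -4,   2,   2]

A^3 = A^2·A:
A^3[1,1] = (-2)(2) + (-12)(2) + (0)(-1) = -28
A^3[1,2] = (-2)(-2) + (-12)(2) + (0)(-2) = -20
A^3[1,3] = (-2)(2) + (-12)(0) + (0)(-2) = -4
A^3[2,1] = (8)(2) + (0)(2) + (4)(-1) = 12
A^3[2,2] = (8)(-2) + (0)(2) + (4)(-2) = -24
A^3[2,3] = (8)(2) + (0)(0) + (4)(-2) = 8
A^3[3,1] = (-4)(2) + (2)(2) + (2)(-1) = -6
A^3[3,2] = (-4)(-2) + (2)(2) + (2)(-2) = 8
A^3[3,3] = (-4)(2) + (2)(0) + (2)(-2) = -12
A^3 = 
  [-28, -20,  -4]
  [ 12, -24,   8]
  [ -6,   8, -12]

Therefore
A^3 = 
  [-28, -20,  -4]
  [ 12, -24,   8]
  [ -6,   8, -12]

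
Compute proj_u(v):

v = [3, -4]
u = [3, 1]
v·u = (3)(3) + (-4)(1) = 5
u·u = (3)² + (1)² = 10
proj_u(v) = (v·u / u·u) × u = (5/10) × u = (1/2) × u

proj_u(v) = [3/2, 1/2]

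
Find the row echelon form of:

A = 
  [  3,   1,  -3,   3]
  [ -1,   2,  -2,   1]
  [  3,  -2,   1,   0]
Row operations:
R2 → R2 + (1/3)·R1
R3 → R3 - (1)·R1
R3 → R3 + (9/7)·R2

Resulting echelon form:
REF = 
  [   3,    1,   -3,    3]
  [   0,  7/3,   -3,    2]
  [   0,    0,  1/7, -3/7]

Rank = 3 (number of non-zero pivot rows).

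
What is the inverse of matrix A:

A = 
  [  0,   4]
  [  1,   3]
det(A) = (0)(3) - (4)(1) = -4
For a 2×2 matrix, A⁻¹ = (1/det(A)) · [[d, -b], [-c, a]]
    = (-1/4) · [[3, -4], [-1, 0]]

A⁻¹ = 
  [-3/4,    1]
  [ 1/4,    0]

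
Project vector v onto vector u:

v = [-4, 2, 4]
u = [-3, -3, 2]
v·u = (-4)(-3) + (2)(-3) + (4)(2) = 14
u·u = (-3)² + (-3)² + (2)² = 22
proj_u(v) = (v·u / u·u) × u = (14/22) × u = (7/11) × u

proj_u(v) = [-21/11, -21/11, 14/11]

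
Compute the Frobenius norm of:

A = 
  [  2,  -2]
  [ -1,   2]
||A||_F = 3.606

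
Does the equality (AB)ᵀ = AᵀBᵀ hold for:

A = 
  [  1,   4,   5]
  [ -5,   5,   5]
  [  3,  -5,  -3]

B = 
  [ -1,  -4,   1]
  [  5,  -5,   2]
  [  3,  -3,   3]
No

(AB)ᵀ = 
  [ 34,  45, -37]
  [-39, -20,  22]
  [ 24,  20, -16]

AᵀBᵀ = 
  [ 22,  36,  27]
  [-29, -15, -18]
  [-28,  -6,  -9]

The two matrices differ, so (AB)ᵀ ≠ AᵀBᵀ in general. The correct identity is (AB)ᵀ = BᵀAᵀ.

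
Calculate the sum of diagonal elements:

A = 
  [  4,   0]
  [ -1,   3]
7

tr(A) = 4 + 3 = 7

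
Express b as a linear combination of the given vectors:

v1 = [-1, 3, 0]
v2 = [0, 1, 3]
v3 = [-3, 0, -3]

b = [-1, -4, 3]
c1 = -2, c2 = 2, c3 = 1

b = -2·v1 + 2·v2 + 1·v3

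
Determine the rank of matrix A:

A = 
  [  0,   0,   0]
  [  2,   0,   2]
rank(A) = 1

Row reduce:
Swap R1 ↔ R2
REF = 
  [  2,   0,   2]
  [  0,   0,   0]
Pivot columns: 1 → 1 pivot.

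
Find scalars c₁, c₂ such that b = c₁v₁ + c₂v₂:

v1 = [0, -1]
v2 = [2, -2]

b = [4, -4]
c1 = 0, c2 = 2

b = 0·v1 + 2·v2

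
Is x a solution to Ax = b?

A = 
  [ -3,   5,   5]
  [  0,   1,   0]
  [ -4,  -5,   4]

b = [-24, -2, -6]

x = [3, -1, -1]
No

Ax = [-19, -1, -11] ≠ b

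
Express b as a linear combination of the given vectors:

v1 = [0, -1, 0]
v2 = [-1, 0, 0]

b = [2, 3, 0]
c1 = -3, c2 = -2

b = -3·v1 + -2·v2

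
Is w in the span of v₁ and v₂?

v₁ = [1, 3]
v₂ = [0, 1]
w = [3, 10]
Yes

Form the augmented matrix and row-reduce:
[v₁|v₂|w] = 
  [  1,   0,   3]
  [  3,   1,  10]
R2 → R2 - (3)·R1
REF = 
  [  1,   0,   3]
  [  0,   1,   1]

No row of the form [0 0 | nonzero], so the system is consistent. Back-substitution gives c₁ = 3, c₂ = 1: w = (3)·v₁ + (1)·v₂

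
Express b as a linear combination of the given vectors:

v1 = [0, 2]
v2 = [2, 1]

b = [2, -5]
c1 = -3, c2 = 1

b = -3·v1 + 1·v2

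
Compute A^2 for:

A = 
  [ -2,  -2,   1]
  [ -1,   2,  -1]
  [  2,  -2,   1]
A² = A·A:
A²[1,1] = (-2)(-2) + (-2)(-1) + (1)(2) = 8
A²[1,2] = (-2)(-2) + (-2)(2) + (1)(-2) = -2
A²[1,3] = (-2)(1) + (-2)(-1) + (1)(1) = 1
A²[2,1] = (-1)(-2) + (2)(-1) + (-1)(2) = -2
A²[2,2] = (-1)(-2) + (2)(2) + (-1)(-2) = 8
A²[2,3] = (-1)(1) + (2)(-1) + (-1)(1) = -4
A²[3,1] = (2)(-2) + (-2)(-1) + (1)(2) = 0
A²[3,2] = (2)(-2) + (-2)(2) + (1)(-2) = -10
A²[3,3] = (2)(1) + (-2)(-1) + (1)(1) = 5
A² = 
  [  8,  -2,   1]
  [ -2,   8,  -4]
  [  0, -10,   5]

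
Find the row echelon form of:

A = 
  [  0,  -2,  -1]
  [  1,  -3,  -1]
Row operations:
Swap R1 ↔ R2

Resulting echelon form:
REF = 
  [  1,  -3,  -1]
  [  0,  -2,  -1]

Rank = 2 (number of non-zero pivot rows).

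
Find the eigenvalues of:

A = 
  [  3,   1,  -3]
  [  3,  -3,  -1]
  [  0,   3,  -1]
Characteristic polynomial: det(λI - A) = λ³ + λ² - 9λ + 6
Testing integer divisors of the constant term: p(2) = 0, so (λ - 2) is a factor:
p(λ) = (λ - 2)(λ² + 3λ - 3)
λ² + 3λ - 3 = 0  ⇒  λ = (-3 ± √((3)² - 4·(-3)))/2 = (-3 ± √(21))/2
  = (-3 + √21)/2,  (-3 - √21)/2

λ = 2, (-3 + √21)/2, (-3 - √21)/2  (≈ 2, 0.7913, -3.791)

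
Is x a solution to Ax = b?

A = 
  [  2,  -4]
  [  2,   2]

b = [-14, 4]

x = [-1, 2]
No

Ax = [-10, 2] ≠ b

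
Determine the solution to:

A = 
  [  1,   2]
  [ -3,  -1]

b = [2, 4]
x = [-2, 2]

Row reduce the augmented matrix [A|b]:
R2 → R2 + (3)·R1
REF = 
  [  1,   2,   2]
  [  0,   5,  10]

Back-substitution:
x₂ = 10 / 5 = 2
x₁ = (2 - (2)(2)) / 1 = -2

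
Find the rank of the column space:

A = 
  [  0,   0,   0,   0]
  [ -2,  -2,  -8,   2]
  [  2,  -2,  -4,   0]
dim(Col(A)) = 2

Row reduce:
Swap R1 ↔ R2
R3 → R3 + (1)·R1
Swap R2 ↔ R3
REF = 
  [ -2,  -2,  -8,   2]
  [  0,  -4, -12,   2]
  [  0,   0,   0,   0]
Pivot columns: 1, 2 → 2 pivots.
dim(Col(A)) = number of pivot columns = 2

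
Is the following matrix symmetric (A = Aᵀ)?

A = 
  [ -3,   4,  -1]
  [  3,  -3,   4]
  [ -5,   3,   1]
No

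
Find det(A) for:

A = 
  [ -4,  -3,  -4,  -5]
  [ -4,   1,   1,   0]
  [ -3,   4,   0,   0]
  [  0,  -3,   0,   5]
Cofactor expansion along row 1: det(A) = a₁₁M₁₁ - a₁₂M₁₂ + a₁₃M₁₃ - a₁₄M₁₄

M₁₁ = det[[1, 1, 0]; [4, 0, 0]; [-3, 0, 5]]
  = (1)·((0)(5) - (0)(0)) - (1)·((4)(5) - (0)(-3)) + (0)·((4)(0) - (0)(-3))
  = (1)(0) - (1)(20) + (0)(0)
  = -20
M₁₂ = det[[-4, 1, 0]; [-3, 0, 0]; [0, 0, 5]]
  = (-4)·((0)(5) - (0)(0)) - (1)·((-3)(5) - (0)(0)) + (0)·((-3)(0) - (0)(0))
  = (-4)(0) - (1)(-15) + (0)(0)
  = 15
M₁₃ = det[[-4, 1, 0]; [-3, 4, 0]; [0, -3, 5]]
  = (-4)·((4)(5) - (0)(-3)) - (1)·((-3)(5) - (0)(0)) + (0)·((-3)(-3) - (4)(0))
  = (-4)(20) - (1)(-15) + (0)(9)
  = -65
M₁₄ = det[[-4, 1, 1]; [-3, 4, 0]; [0, -3, 0]]
  = (-4)·((4)(0) - (0)(-3)) - (1)·((-3)(0) - (0)(0)) + (1)·((-3)(-3) - (4)(0))
  = (-4)(0) - (1)(0) + (1)(9)
  = 9

det(A) = (-4)(-20) - (-3)(15) + (-4)(-65) - (-5)(9) = 430

det(A) = 430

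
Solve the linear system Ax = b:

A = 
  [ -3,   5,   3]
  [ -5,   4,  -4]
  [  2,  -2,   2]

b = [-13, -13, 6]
Row reduce the augmented matrix [A|b]:
R2 → R2 - (5/3)·R1
R3 → R3 + (2/3)·R1
R3 → R3 + (4/13)·R2
REF = 
  [   -3,     5,     3,   -13]
  [    0, -13/3,    -9,  26/3]
  [    0,     0, 16/13,     0]

Back-substitution:
x₃ = 0 / (16/13) = 0
x₂ = (26/3 - (-9)(0)) / (-13/3) = -2
x₁ = (-13 - (5)(-2) - (3)(0)) / (-3) = 1

x = [1, -2, 0]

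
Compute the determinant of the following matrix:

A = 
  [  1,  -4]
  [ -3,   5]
-7

For a 2×2 matrix, det = ad - bc = (1)(5) - (-4)(-3) = -7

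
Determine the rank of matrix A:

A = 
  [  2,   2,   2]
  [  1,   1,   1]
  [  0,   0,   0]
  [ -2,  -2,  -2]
rank(A) = 1

Row reduce:
R2 → R2 - (1/2)·R1
R4 → R4 + (1)·R1
REF = 
  [  2,   2,   2]
  [  0,   0,   0]
  [  0,   0,   0]
  [  0,   0,   0]
Pivot columns: 1 → 1 pivot.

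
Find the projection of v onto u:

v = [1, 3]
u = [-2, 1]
proj_u(v) = [-2/5, 1/5]

v·u = (1)(-2) + (3)(1) = 1
u·u = (-2)² + (1)² = 5
proj_u(v) = (v·u / u·u) × u = (1/5) × u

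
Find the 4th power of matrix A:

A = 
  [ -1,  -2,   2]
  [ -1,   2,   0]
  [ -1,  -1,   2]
A^4 = 
  [  5, -32,  14]
  [ -7,  44, -18]
  [  2, -16,   8]

A² = A·A:
A²[1,1] = (-1)(-1) + (-2)(-1) + (2)(-1) = 1
A²[1,2] = (-1)(-2) + (-2)(2) + (2)(-1) = -4
A²[1,3] = (-1)(2) + (-2)(0) + (2)(2) = 2
A²[2,1] = (-1)(-1) + (2)(-1) + (0)(-1) = -1
A²[2,2] = (-1)(-2) + (2)(2) + (0)(-1) = 6
A²[2,3] = (-1)(2) + (2)(0) + (0)(2) = -2
A²[3,1] = (-1)(-1) + (-1)(-1) + (2)(-1) = 0
A²[3,2] = (-1)(-2) + (-1)(2) + (2)(-1) = -2
A²[3,3] = (-1)(2) + (-1)(0) + (2)(2) = 2
A² = 
  [  1,  -4,   2]
  [ -1,   6,  -2]
  [  0,  -2,   2]

A^3 = A^2·A:
A^3[1,1] = (1)(-1) + (-4)(-1) + (2)(-1) = 1
A^3[1,2] = (1)(-2) + (-4)(2) + (2)(-1) = -12
A^3[1,3] = (1)(2) + (-4)(0) + (2)(2) = 6
A^3[2,1] = (-1)(-1) + (6)(-1) + (-2)(-1) = -3
A^3[2,2] = (-1)(-2) + (6)(2) + (-2)(-1) = 16
A^3[2,3] = (-1)(2) + (6)(0) + (-2)(2) = -6
A^3[3,1] = (0)(-1) + (-2)(-1) + (2)(-1) = 0
A^3[3,2] = (0)(-2) + (-2)(2) + (2)(-1) = -6
A^3[3,3] = (0)(2) + (-2)(0) + (2)(2) = 4
A^3 = 
  [  1, -12,   6]
  [ -3,  16,  -6]
  [  0,  -6,   4]

A^4 = A^3·A:
A^4[1,1] = (1)(-1) + (-12)(-1) + (6)(-1) = 5
A^4[1,2] = (1)(-2) + (-12)(2) + (6)(-1) = -32
A^4[1,3] = (1)(2) + (-12)(0) + (6)(2) = 14
A^4[2,1] = (-3)(-1) + (16)(-1) + (-6)(-1) = -7
A^4[2,2] = (-3)(-2) + (16)(2) + (-6)(-1) = 44
A^4[2,3] = (-3)(2) + (16)(0) + (-6)(2) = -18
A^4[3,1] = (0)(-1) + (-6)(-1) + (4)(-1) = 2
A^4[3,2] = (0)(-2) + (-6)(2) + (4)(-1) = -16
A^4[3,3] = (0)(2) + (-6)(0) + (4)(2) = 8
A^4 = 
  [  5, -32,  14]
  [ -7,  44, -18]
  [  2, -16,   8]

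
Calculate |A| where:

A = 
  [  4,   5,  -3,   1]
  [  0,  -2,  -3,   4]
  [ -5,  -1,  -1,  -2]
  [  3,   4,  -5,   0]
Cofactor expansion along row 1: det(A) = a₁₁M₁₁ - a₁₂M₁₂ + a₁₃M₁₃ - a₁₄M₁₄

M₁₁ = det[[-2, -3, 4]; [-1, -1, -2]; [4, -5, 0]]
  = (-2)·((-1)(0) - (-2)(-5)) - (-3)·((-1)(0) - (-2)(4)) + (4)·((-1)(-5) - (-1)(4))
  = (-2)(-10) - (-3)(8) + (4)(9)
  = 80
M₁₂ = det[[0, -3, 4]; [-5, -1, -2]; [3, -5, 0]]
  = (0)·((-1)(0) - (-2)(-5)) - (-3)·((-5)(0) - (-2)(3)) + (4)·((-5)(-5) - (-1)(3))
  = (0)(-10) - (-3)(6) + (4)(28)
  = 130
M₁₃ = det[[0, -2, 4]; [-5, -1, -2]; [3, 4, 0]]
  = (0)·((-1)(0) - (-2)(4)) - (-2)·((-5)(0) - (-2)(3)) + (4)·((-5)(4) - (-1)(3))
  = (0)(8) - (-2)(6) + (4)(-17)
  = -56
M₁₄ = det[[0, -2, -3]; [-5, -1, -1]; [3, 4, -5]]
  = (0)·((-1)(-5) - (-1)(4)) - (-2)·((-5)(-5) - (-1)(3)) + (-3)·((-5)(4) - (-1)(3))
  = (0)(9) - (-2)(28) + (-3)(-17)
  = 107

det(A) = (4)(80) - (5)(130) + (-3)(-56) - (1)(107) = -269

det(A) = -269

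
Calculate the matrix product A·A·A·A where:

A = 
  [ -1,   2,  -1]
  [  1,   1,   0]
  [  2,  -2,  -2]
A^4 = 
  [-23,  26,   7]
  [  8,   3,  -5]
  [-24,  14, -26]

A² = A·A:
A²[1,1] = (-1)(-1) + (2)(1) + (-1)(2) = 1
A²[1,2] = (-1)(2) + (2)(1) + (-1)(-2) = 2
A²[1,3] = (-1)(-1) + (2)(0) + (-1)(-2) = 3
A²[2,1] = (1)(-1) + (1)(1) + (0)(2) = 0
A²[2,2] = (1)(2) + (1)(1) + (0)(-2) = 3
A²[2,3] = (1)(-1) + (1)(0) + (0)(-2) = -1
A²[3,1] = (2)(-1) + (-2)(1) + (-2)(2) = -8
A²[3,2] = (2)(2) + (-2)(1) + (-2)(-2) = 6
A²[3,3] = (2)(-1) + (-2)(0) + (-2)(-2) = 2
A² = 
  [  1,   2,   3]
  [  0,   3,  -1]
  [ -8,   6,   2]

A^3 = A^2·A:
A^3[1,1] = (1)(-1) + (2)(1) + (3)(2) = 7
A^3[1,2] = (1)(2) + (2)(1) + (3)(-2) = -2
A^3[1,3] = (1)(-1) + (2)(0) + (3)(-2) = -7
A^3[2,1] = (0)(-1) + (3)(1) + (-1)(2) = 1
A^3[2,2] = (0)(2) + (3)(1) + (-1)(-2) = 5
A^3[2,3] = (0)(-1) + (3)(0) + (-1)(-2) = 2
A^3[3,1] = (-8)(-1) + (6)(1) + (2)(2) = 18
A^3[3,2] = (-8)(2) + (6)(1) + (2)(-2) = -14
A^3[3,3] = (-8)(-1) + (6)(0) + (2)(-2) = 4
A^3 = 
  [  7,  -2,  -7]
  [  1,   5,   2]
  [ 18, -14,   4]

A^4 = A^3·A:
A^4[1,1] = (7)(-1) + (-2)(1) + (-7)(2) = -23
A^4[1,2] = (7)(2) + (-2)(1) + (-7)(-2) = 26
A^4[1,3] = (7)(-1) + (-2)(0) + (-7)(-2) = 7
A^4[2,1] = (1)(-1) + (5)(1) + (2)(2) = 8
A^4[2,2] = (1)(2) + (5)(1) + (2)(-2) = 3
A^4[2,3] = (1)(-1) + (5)(0) + (2)(-2) = -5
A^4[3,1] = (18)(-1) + (-14)(1) + (4)(2) = -24
A^4[3,2] = (18)(2) + (-14)(1) + (4)(-2) = 14
A^4[3,3] = (18)(-1) + (-14)(0) + (4)(-2) = -26
A^4 = 
  [-23,  26,   7]
  [  8,   3,  -5]
  [-24,  14, -26]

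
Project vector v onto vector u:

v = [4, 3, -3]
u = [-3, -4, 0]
proj_u(v) = [72/25, 96/25, 0]

v·u = (4)(-3) + (3)(-4) + (-3)(0) = -24
u·u = (-3)² + (-4)² + (0)² = 25
proj_u(v) = (v·u / u·u) × u = (-24/25) × u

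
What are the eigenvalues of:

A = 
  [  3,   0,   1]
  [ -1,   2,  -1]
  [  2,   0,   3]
λ = 2, 3 + √2, 3 - √2  (≈ 2, 4.414, 1.586)

Characteristic polynomial: det(λI - A) = λ³ - 8λ² + 19λ - 14
Testing integer divisors of the constant term: p(2) = 0, so (λ - 2) is a factor:
p(λ) = (λ - 2)(λ² - 6λ + 7)
λ² - 6λ + 7 = 0  ⇒  λ = (6 ± √((-6)² - 4·(7)))/2 = (6 ± √(8))/2
  = 3 + √2,  3 - √2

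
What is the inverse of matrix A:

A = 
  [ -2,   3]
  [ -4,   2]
det(A) = (-2)(2) - (3)(-4) = 8
For a 2×2 matrix, A⁻¹ = (1/det(A)) · [[d, -b], [-c, a]]
    = (1/8) · [[2, -3], [4, -2]]

A⁻¹ = 
  [ 1/4, -3/8]
  [ 1/2, -1/4]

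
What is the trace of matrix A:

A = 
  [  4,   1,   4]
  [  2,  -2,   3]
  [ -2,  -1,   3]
5

tr(A) = 4 + -2 + 3 = 5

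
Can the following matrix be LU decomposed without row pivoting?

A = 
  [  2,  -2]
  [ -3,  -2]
Yes.
A[1,1] = 2 ≠ 0, so Gaussian elimination proceeds without a row swap: multiplier ℓ₂₁ = (-3)/(2) = -3/2, and U[2,2] = -2 - (-3/2)(-2) = -5.
L = 
  [   1,    0]
  [-3/2,    1]
U = 
  [  2,  -2]
  [  0,  -5]
Check row 2 of LU: [(-3/2)(2), (-3/2)(-2) + (-5)] = [-3, -2] = row 2 of A ✓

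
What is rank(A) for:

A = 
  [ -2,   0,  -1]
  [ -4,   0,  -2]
Row reduce:
R2 → R2 - (2)·R1
REF = 
  [ -2,   0,  -1]
  [  0,   0,   0]
Pivot columns: 1 → 1 pivot.

rank(A) = 1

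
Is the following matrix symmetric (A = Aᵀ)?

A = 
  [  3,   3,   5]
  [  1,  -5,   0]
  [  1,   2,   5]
No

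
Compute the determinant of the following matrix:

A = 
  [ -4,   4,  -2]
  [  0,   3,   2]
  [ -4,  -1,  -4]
Cofactor expansion along row 1:
det(A) = (-4)·((3)(-4) - (2)(-1)) - (4)·((0)(-4) - (2)(-4)) + (-2)·((0)(-1) - (3)(-4))
  = (-4)(-10) - (4)(8) + (-2)(12)
  = -16

det(A) = -16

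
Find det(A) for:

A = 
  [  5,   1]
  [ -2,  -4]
-18

For a 2×2 matrix, det = ad - bc = (5)(-4) - (1)(-2) = -18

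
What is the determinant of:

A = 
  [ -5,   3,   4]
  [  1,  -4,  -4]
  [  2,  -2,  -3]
-11

Cofactor expansion along row 1:
det(A) = (-5)·((-4)(-3) - (-4)(-2)) - (3)·((1)(-3) - (-4)(2)) + (4)·((1)(-2) - (-4)(2))
  = (-5)(4) - (3)(5) + (4)(6)
  = -11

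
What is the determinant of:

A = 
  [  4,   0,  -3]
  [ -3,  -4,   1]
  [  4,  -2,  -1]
Cofactor expansion along row 1:
det(A) = (4)·((-4)(-1) - (1)(-2)) - (0)·((-3)(-1) - (1)(4)) + (-3)·((-3)(-2) - (-4)(4))
  = (4)(6) - (0)(-1) + (-3)(22)
  = -42

det(A) = -42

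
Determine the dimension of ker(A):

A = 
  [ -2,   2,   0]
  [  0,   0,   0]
nullity(A) = 2

Row reduce:
(no row operations needed)
REF = 
  [ -2,   2,   0]
  [  0,   0,   0]
Pivot columns: 1 → 1 pivot.
rank(A) = 1, so nullity(A) = 3 - 1 = 2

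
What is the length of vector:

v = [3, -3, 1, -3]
5.292

||v||₂ = √((3)² + (-3)² + (1)² + (-3)²) = √28 = 5.292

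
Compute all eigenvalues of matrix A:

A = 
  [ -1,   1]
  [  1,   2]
λ = (1 + √13)/2, (1 - √13)/2  (≈ 2.303, -1.303)

tr(A) = 1, det(A) = -3
Characteristic polynomial: λ² - tr(A)λ + det(A) = λ² - λ - 3
λ² - λ - 3 = 0  ⇒  λ = (1 ± √((-1)² - 4·(-3)))/2 = (1 ± √(13))/2
  = (1 + √13)/2,  (1 - √13)/2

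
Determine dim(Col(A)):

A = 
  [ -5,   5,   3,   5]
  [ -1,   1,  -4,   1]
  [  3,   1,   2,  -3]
Row reduce:
R2 → R2 - (1/5)·R1
R3 → R3 + (3/5)·R1
Swap R2 ↔ R3
REF = 
  [   -5,     5,     3,     5]
  [    0,     4,  19/5,     0]
  [    0,     0, -23/5,     0]
Pivot columns: 1, 2, 3 → 3 pivots.
dim(Col(A)) = number of pivot columns = 3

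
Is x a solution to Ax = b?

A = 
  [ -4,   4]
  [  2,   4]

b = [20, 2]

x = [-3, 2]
Yes

Ax = [20, 2] = b ✓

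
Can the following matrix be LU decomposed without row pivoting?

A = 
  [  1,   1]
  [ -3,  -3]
Yes.
A[1,1] = 1 ≠ 0, so Gaussian elimination proceeds without a row swap: multiplier ℓ₂₁ = (-3)/(1) = -3, and U[2,2] = -3 - (-3)(1) = 0.
L = 
  [  1,   0]
  [ -3,   1]
U = 
  [  1,   1]
  [  0,   0]
Check row 2 of LU: [(-3)(1), (-3)(1) + 0] = [-3, -3] = row 2 of A ✓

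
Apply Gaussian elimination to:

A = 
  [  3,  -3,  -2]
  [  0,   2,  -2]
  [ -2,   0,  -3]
Row operations:
R3 → R3 + (2/3)·R1
R3 → R3 + (1)·R2

Resulting echelon form:
REF = 
  [    3,    -3,    -2]
  [    0,     2,    -2]
  [    0,     0, -19/3]

Rank = 3 (number of non-zero pivot rows).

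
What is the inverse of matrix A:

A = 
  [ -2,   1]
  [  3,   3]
det(A) = (-2)(3) - (1)(3) = -9
For a 2×2 matrix, A⁻¹ = (1/det(A)) · [[d, -b], [-c, a]]
    = (-1/9) · [[3, -1], [-3, -2]]

A⁻¹ = 
  [-1/3,  1/9]
  [ 1/3,  2/9]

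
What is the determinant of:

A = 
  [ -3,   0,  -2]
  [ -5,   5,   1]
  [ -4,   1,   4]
-87

Cofactor expansion along row 1:
det(A) = (-3)·((5)(4) - (1)(1)) - (0)·((-5)(4) - (1)(-4)) + (-2)·((-5)(1) - (5)(-4))
  = (-3)(19) - (0)(-16) + (-2)(15)
  = -87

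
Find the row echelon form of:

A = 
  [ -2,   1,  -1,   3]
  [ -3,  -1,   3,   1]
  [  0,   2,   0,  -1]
Row operations:
R2 → R2 - (3/2)·R1
R3 → R3 + (4/5)·R2

Resulting echelon form:
REF = 
  [   -2,     1,    -1,     3]
  [    0,  -5/2,   9/2,  -7/2]
  [    0,     0,  18/5, -19/5]

Rank = 3 (number of non-zero pivot rows).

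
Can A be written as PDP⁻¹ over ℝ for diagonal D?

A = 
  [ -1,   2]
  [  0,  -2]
Yes

tr(A) = -3, det(A) = 2
Characteristic polynomial: λ² - tr(A)λ + det(A) = λ² + 3λ + 2
λ² + 3λ + 2 = (λ + 2)(λ + 1)
Eigenvalues: -1, -2
λ=-2: alg. mult. = 1, geom. mult. = 2 - rank(A - (-2)I) = 2 - 1 = 1
λ=-1: alg. mult. = 1, geom. mult. = 2 - rank(A - (-1)I) = 2 - 1 = 1
Sum of geometric multiplicities equals n, so A has n independent eigenvectors.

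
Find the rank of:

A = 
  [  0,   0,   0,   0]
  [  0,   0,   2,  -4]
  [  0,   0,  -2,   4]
rank(A) = 1

Row reduce:
Swap R1 ↔ R2
R3 → R3 + (1)·R1
REF = 
  [  0,   0,   2,  -4]
  [  0,   0,   0,   0]
  [  0,   0,   0,   0]
Pivot columns: 3 → 1 pivot.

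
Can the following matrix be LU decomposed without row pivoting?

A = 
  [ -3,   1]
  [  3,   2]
Yes.
A[1,1] = -3 ≠ 0, so Gaussian elimination proceeds without a row swap: multiplier ℓ₂₁ = (3)/(-3) = -1, and U[2,2] = 2 - (-1)(1) = 3.
L = 
  [  1,   0]
  [ -1,   1]
U = 
  [ -3,   1]
  [  0,   3]
Check row 2 of LU: [(-1)(-3), (-1)(1) + 3] = [3, 2] = row 2 of A ✓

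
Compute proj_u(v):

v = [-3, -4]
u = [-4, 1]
v·u = (-3)(-4) + (-4)(1) = 8
u·u = (-4)² + (1)² = 17
proj_u(v) = (v·u / u·u) × u = (8/17) × u

proj_u(v) = [-32/17, 8/17]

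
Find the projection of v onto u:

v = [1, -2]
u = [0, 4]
v·u = (1)(0) + (-2)(4) = -8
u·u = (0)² + (4)² = 16
proj_u(v) = (v·u / u·u) × u = (-8/16) × u = (-1/2) × u

proj_u(v) = [0, -2]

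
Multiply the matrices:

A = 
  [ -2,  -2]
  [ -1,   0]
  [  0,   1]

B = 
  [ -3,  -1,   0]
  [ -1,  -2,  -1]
AB = 
  [  8,   6,   2]
  [  3,   1,   0]
  [ -1,  -2,  -1]

A is 3×2 and B is 2×3, so AB is 3×3. Each entry is (row of A)·(column of B):
AB[1,1] = (-2)(-3) + (-2)(-1) = 8
AB[1,2] = (-2)(-1) + (-2)(-2) = 6
AB[1,3] = (-2)(0) + (-2)(-1) = 2
AB[2,1] = (-1)(-3) + (0)(-1) = 3
AB[2,2] = (-1)(-1) + (0)(-2) = 1
AB[2,3] = (-1)(0) + (0)(-1) = 0
AB[3,1] = (0)(-3) + (1)(-1) = -1
AB[3,2] = (0)(-1) + (1)(-2) = -2
AB[3,3] = (0)(0) + (1)(-1) = -1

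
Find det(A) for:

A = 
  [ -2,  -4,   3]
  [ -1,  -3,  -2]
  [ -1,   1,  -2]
-28

Cofactor expansion along row 1:
det(A) = (-2)·((-3)(-2) - (-2)(1)) - (-4)·((-1)(-2) - (-2)(-1)) + (3)·((-1)(1) - (-3)(-1))
  = (-2)(8) - (-4)(0) + (3)(-4)
  = -28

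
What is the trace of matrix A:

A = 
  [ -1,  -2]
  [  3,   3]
2

tr(A) = -1 + 3 = 2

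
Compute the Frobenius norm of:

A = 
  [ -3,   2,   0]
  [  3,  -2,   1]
||A||_F = 5.196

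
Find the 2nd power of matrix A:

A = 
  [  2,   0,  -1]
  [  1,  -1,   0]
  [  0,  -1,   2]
A² = A·A:
A²[1,1] = (2)(2) + (0)(1) + (-1)(0) = 4
A²[1,2] = (2)(0) + (0)(-1) + (-1)(-1) = 1
A²[1,3] = (2)(-1) + (0)(0) + (-1)(2) = -4
A²[2,1] = (1)(2) + (-1)(1) + (0)(0) = 1
A²[2,2] = (1)(0) + (-1)(-1) + (0)(-1) = 1
A²[2,3] = (1)(-1) + (-1)(0) + (0)(2) = -1
A²[3,1] = (0)(2) + (-1)(1) + (2)(0) = -1
A²[3,2] = (0)(0) + (-1)(-1) + (2)(-1) = -1
A²[3,3] = (0)(-1) + (-1)(0) + (2)(2) = 4
A² = 
  [  4,   1,  -4]
  [  1,   1,  -1]
  [ -1,  -1,   4]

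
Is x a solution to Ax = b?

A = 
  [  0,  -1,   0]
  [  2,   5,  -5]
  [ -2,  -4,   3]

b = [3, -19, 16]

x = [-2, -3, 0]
Yes

Ax = [3, -19, 16] = b ✓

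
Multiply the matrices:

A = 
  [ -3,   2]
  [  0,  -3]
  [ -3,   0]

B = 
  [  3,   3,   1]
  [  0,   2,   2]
A is 3×2 and B is 2×3, so AB is 3×3. Each entry is (row of A)·(column of B):
AB[1,1] = (-3)(3) + (2)(0) = -9
AB[1,2] = (-3)(3) + (2)(2) = -5
AB[1,3] = (-3)(1) + (2)(2) = 1
AB[2,1] = (0)(3) + (-3)(0) = 0
AB[2,2] = (0)(3) + (-3)(2) = -6
AB[2,3] = (0)(1) + (-3)(2) = -6
AB[3,1] = (-3)(3) + (0)(0) = -9
AB[3,2] = (-3)(3) + (0)(2) = -9
AB[3,3] = (-3)(1) + (0)(2) = -3

AB = 
  [ -9,  -5,   1]
  [  0,  -6,  -6]
  [ -9,  -9,  -3]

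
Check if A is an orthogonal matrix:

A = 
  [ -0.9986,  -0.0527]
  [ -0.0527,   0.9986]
Yes

AᵀA = 
  [  1,   0]
  [  0,   1]
≈ I (equal to I up to the 4-dp rounding of the entries)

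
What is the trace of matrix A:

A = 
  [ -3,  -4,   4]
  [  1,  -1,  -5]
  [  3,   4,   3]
-1

tr(A) = -3 + -1 + 3 = -1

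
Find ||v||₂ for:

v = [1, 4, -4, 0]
5.745

||v||₂ = √((1)² + (4)² + (-4)² + (0)²) = √33 = 5.745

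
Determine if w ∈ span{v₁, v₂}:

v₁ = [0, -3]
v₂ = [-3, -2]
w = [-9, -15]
Yes

Form the augmented matrix and row-reduce:
[v₁|v₂|w] = 
  [  0,  -3,  -9]
  [ -3,  -2, -15]
Swap R1 ↔ R2
REF = 
  [ -3,  -2, -15]
  [  0,  -3,  -9]

No row of the form [0 0 | nonzero], so the system is consistent. Back-substitution gives c₁ = 3, c₂ = 3: w = (3)·v₁ + (3)·v₂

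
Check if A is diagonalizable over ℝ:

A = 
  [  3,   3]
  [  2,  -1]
Yes

tr(A) = 2, det(A) = -9
Characteristic polynomial: λ² - tr(A)λ + det(A) = λ² - 2λ - 9
λ² - 2λ - 9 = 0  ⇒  λ = (2 ± √((-2)² - 4·(-9)))/2 = (2 ± √(40))/2
  = 1 + √10,  1 - √10
Eigenvalues: 1 + √10, 1 - √10  (≈ 4.162, -2.162)
The two irrational eigenvalues are distinct (simple), so each has alg. mult. = geom. mult. = 1.
Sum of geometric multiplicities equals n, so A has n independent eigenvectors.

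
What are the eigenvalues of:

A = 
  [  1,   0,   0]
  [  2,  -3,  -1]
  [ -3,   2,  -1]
λ = 1, -2 + i, -2 - i  (≈ 1, -2 + 1i, -2 - 1i)

Characteristic polynomial: det(λI - A) = λ³ + 3λ² + λ - 5
Testing integer divisors of the constant term: p(1) = 0, so (λ - 1) is a factor:
p(λ) = (λ - 1)(λ² + 4λ + 5)
λ² + 4λ + 5 = 0  ⇒  λ = (-4 ± √((4)² - 4·(5)))/2 = (-4 ± √(-4))/2
  = -2 + i,  -2 - i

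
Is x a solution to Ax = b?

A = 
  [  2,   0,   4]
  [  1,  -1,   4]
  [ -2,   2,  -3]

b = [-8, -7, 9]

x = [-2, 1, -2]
No

Ax = [-12, -11, 12] ≠ b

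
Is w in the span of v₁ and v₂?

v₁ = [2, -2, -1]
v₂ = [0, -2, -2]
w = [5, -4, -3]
No

Form the augmented matrix and row-reduce:
[v₁|v₂|w] = 
  [  2,   0,   5]
  [ -2,  -2,  -4]
  [ -1,  -2,  -3]
R2 → R2 + (1)·R1
R3 → R3 + (1/2)·R1
R3 → R3 - (1)·R2
REF = 
  [   2,    0,    5]
  [   0,   -2,    1]
  [   0,    0, -3/2]

Row 3 reads [0 0 | -3/2], i.e. 0 = -3/2, so the system is inconsistent and w ∉ span{v₁, v₂}.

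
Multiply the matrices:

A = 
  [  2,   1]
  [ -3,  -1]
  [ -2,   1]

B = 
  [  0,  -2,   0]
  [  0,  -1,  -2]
AB = 
  [  0,  -5,  -2]
  [  0,   7,   2]
  [  0,   3,  -2]

A is 3×2 and B is 2×3, so AB is 3×3. Each entry is (row of A)·(column of B):
AB[1,1] = (2)(0) + (1)(0) = 0
AB[1,2] = (2)(-2) + (1)(-1) = -5
AB[1,3] = (2)(0) + (1)(-2) = -2
AB[2,1] = (-3)(0) + (-1)(0) = 0
AB[2,2] = (-3)(-2) + (-1)(-1) = 7
AB[2,3] = (-3)(0) + (-1)(-2) = 2
AB[3,1] = (-2)(0) + (1)(0) = 0
AB[3,2] = (-2)(-2) + (1)(-1) = 3
AB[3,3] = (-2)(0) + (1)(-2) = -2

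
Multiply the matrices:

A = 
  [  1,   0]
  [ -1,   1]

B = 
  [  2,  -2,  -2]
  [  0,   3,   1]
AB = 
  [  2,  -2,  -2]
  [ -2,   5,   3]

A is 2×2 and B is 2×3, so AB is 2×3. Each entry is (row of A)·(column of B):
AB[1,1] = (1)(2) + (0)(0) = 2
AB[1,2] = (1)(-2) + (0)(3) = -2
AB[1,3] = (1)(-2) + (0)(1) = -2
AB[2,1] = (-1)(2) + (1)(0) = -2
AB[2,2] = (-1)(-2) + (1)(3) = 5
AB[2,3] = (-1)(-2) + (1)(1) = 3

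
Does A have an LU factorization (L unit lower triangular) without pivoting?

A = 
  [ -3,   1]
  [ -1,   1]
Yes.
A[1,1] = -3 ≠ 0, so Gaussian elimination proceeds without a row swap: multiplier ℓ₂₁ = (-1)/(-3) = 1/3, and U[2,2] = 1 - (1/3)(1) = 2/3.
L = 
  [  1,   0]
  [1/3,   1]
U = 
  [ -3,   1]
  [  0, 2/3]
Check row 2 of LU: [(1/3)(-3), (1/3)(1) + (2/3)] = [-1, 1] = row 2 of A ✓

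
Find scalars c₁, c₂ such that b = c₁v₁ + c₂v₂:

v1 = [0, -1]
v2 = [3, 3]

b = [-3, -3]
c1 = 0, c2 = -1

b = 0·v1 + -1·v2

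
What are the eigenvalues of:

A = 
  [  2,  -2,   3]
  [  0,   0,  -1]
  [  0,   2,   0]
λ = 2, i√2, -i√2  (≈ 2, 0 + 1.414i, 0 - 1.414i)

Characteristic polynomial: det(λI - A) = λ³ - 2λ² + 2λ - 4
Testing integer divisors of the constant term: p(2) = 0, so (λ - 2) is a factor:
p(λ) = (λ - 2)(λ² + 2)
λ² + 2 = 0  ⇒  λ = (0 ± √((0)² - 4·(2)))/2 = (0 ± √(-8))/2
  = i√2,  -i√2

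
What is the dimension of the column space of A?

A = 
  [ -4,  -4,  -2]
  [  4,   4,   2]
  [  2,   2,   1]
Row reduce:
R2 → R2 + (1)·R1
R3 → R3 + (1/2)·R1
REF = 
  [ -4,  -4,  -2]
  [  0,   0,   0]
  [  0,   0,   0]
Pivot columns: 1 → 1 pivot.
dim(Col(A)) = number of pivot columns = 1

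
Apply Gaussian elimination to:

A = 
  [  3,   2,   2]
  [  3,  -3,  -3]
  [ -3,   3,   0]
Row operations:
R2 → R2 - (1)·R1
R3 → R3 + (1)·R1
R3 → R3 + (1)·R2

Resulting echelon form:
REF = 
  [  3,   2,   2]
  [  0,  -5,  -5]
  [  0,   0,  -3]

Rank = 3 (number of non-zero pivot rows).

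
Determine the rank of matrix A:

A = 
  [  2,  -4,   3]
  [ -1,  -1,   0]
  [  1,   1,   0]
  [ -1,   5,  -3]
rank(A) = 2

Row reduce:
R2 → R2 + (1/2)·R1
R3 → R3 - (1/2)·R1
R4 → R4 + (1/2)·R1
R3 → R3 + (1)·R2
R4 → R4 + (1)·R2
REF = 
  [  2,  -4,   3]
  [  0,  -3, 3/2]
  [  0,   0,   0]
  [  0,   0,   0]
Pivot columns: 1, 2 → 2 pivots.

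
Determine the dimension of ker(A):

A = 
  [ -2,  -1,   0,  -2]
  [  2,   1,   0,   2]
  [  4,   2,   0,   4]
nullity(A) = 3

Row reduce:
R2 → R2 + (1)·R1
R3 → R3 + (2)·R1
REF = 
  [ -2,  -1,   0,  -2]
  [  0,   0,   0,   0]
  [  0,   0,   0,   0]
Pivot columns: 1 → 1 pivot.
rank(A) = 1, so nullity(A) = 4 - 1 = 3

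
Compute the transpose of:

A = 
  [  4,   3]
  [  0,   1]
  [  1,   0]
Aᵀ = 
  [  4,   0,   1]
  [  3,   1,   0]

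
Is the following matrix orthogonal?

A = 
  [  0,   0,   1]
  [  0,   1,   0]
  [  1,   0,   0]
Yes

AᵀA = 
  [  1,   0,   0]
  [  0,   1,   0]
  [  0,   0,   1]
= I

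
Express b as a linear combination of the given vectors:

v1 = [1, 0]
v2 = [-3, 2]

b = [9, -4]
c1 = 3, c2 = -2

b = 3·v1 + -2·v2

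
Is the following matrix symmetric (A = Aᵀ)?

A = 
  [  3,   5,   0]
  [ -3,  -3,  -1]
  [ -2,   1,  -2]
No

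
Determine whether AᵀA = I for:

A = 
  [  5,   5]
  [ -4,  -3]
No

AᵀA = 
  [ 41,  37]
  [ 37,  34]
≠ I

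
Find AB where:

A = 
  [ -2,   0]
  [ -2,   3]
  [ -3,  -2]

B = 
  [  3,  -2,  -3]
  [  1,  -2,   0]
A is 3×2 and B is 2×3, so AB is 3×3. Each entry is (row of A)·(column of B):
AB[1,1] = (-2)(3) + (0)(1) = -6
AB[1,2] = (-2)(-2) + (0)(-2) = 4
AB[1,3] = (-2)(-3) + (0)(0) = 6
AB[2,1] = (-2)(3) + (3)(1) = -3
AB[2,2] = (-2)(-2) + (3)(-2) = -2
AB[2,3] = (-2)(-3) + (3)(0) = 6
AB[3,1] = (-3)(3) + (-2)(1) = -11
AB[3,2] = (-3)(-2) + (-2)(-2) = 10
AB[3,3] = (-3)(-3) + (-2)(0) = 9

AB = 
  [ -6,   4,   6]
  [ -3,  -2,   6]
  [-11,  10,   9]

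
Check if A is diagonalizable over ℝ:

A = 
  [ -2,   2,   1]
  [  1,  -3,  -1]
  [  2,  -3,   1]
Yes

Characteristic polynomial: det(λI - A) = λ³ + 4λ² - 6λ - 9
Testing integer divisors of the constant term: p(-1) = 0, so (λ + 1) is a factor:
p(λ) = (λ + 1)(λ² + 3λ - 9)
λ² + 3λ - 9 = 0  ⇒  λ = (-3 ± √((3)² - 4·(-9)))/2 = (-3 ± √(45))/2
  = (-3 + 3√5)/2,  (-3 - 3√5)/2
Eigenvalues: -1, (-3 + 3√5)/2, (-3 - 3√5)/2  (≈ -1, 1.854, -4.854)
The two irrational eigenvalues are distinct (simple), so each has alg. mult. = geom. mult. = 1.
λ=-1: alg. mult. = 1, geom. mult. = 3 - rank(A - (-1)I) = 3 - 2 = 1
Sum of geometric multiplicities equals n, so A has n independent eigenvectors.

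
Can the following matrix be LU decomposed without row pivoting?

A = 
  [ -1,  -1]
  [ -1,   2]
Yes.
A[1,1] = -1 ≠ 0, so Gaussian elimination proceeds without a row swap: multiplier ℓ₂₁ = (-1)/(-1) = 1, and U[2,2] = 2 - (1)(-1) = 3.
L = 
  [  1,   0]
  [  1,   1]
U = 
  [ -1,  -1]
  [  0,   3]
Check row 2 of LU: [(1)(-1), (1)(-1) + 3] = [-1, 2] = row 2 of A ✓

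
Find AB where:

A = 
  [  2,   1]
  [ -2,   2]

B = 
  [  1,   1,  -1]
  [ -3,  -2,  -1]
AB = 
  [ -1,   0,  -3]
  [ -8,  -6,   0]

A is 2×2 and B is 2×3, so AB is 2×3. Each entry is (row of A)·(column of B):
AB[1,1] = (2)(1) + (1)(-3) = -1
AB[1,2] = (2)(1) + (1)(-2) = 0
AB[1,3] = (2)(-1) + (1)(-1) = -3
AB[2,1] = (-2)(1) + (2)(-3) = -8
AB[2,2] = (-2)(1) + (2)(-2) = -6
AB[2,3] = (-2)(-1) + (2)(-1) = 0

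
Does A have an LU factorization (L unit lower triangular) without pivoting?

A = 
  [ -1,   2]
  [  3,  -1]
Yes.
A[1,1] = -1 ≠ 0, so Gaussian elimination proceeds without a row swap: multiplier ℓ₂₁ = (3)/(-1) = -3, and U[2,2] = -1 - (-3)(2) = 5.
L = 
  [  1,   0]
  [ -3,   1]
U = 
  [ -1,   2]
  [  0,   5]
Check row 2 of LU: [(-3)(-1), (-3)(2) + 5] = [3, -1] = row 2 of A ✓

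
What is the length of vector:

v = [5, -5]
7.071

||v||₂ = √((5)² + (-5)²) = √50 = 7.071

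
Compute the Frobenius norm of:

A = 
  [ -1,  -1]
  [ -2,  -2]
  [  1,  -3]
||A||_F = 4.472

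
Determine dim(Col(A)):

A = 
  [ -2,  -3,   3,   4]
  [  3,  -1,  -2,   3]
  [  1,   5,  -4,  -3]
dim(Col(A)) = 3

Row reduce:
R2 → R2 + (3/2)·R1
R3 → R3 + (1/2)·R1
R3 → R3 + (7/11)·R2
REF = 
  [    -2,     -3,      3,      4]
  [     0,  -11/2,    5/2,      9]
  [     0,      0, -10/11,  52/11]
Pivot columns: 1, 2, 3 → 3 pivots.
dim(Col(A)) = number of pivot columns = 3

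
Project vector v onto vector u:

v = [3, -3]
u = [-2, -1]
proj_u(v) = [6/5, 3/5]

v·u = (3)(-2) + (-3)(-1) = -3
u·u = (-2)² + (-1)² = 5
proj_u(v) = (v·u / u·u) × u = (-3/5) × u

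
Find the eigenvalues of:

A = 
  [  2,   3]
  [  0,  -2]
λ = 2, -2

tr(A) = 0, det(A) = -4
Characteristic polynomial: λ² - tr(A)λ + det(A) = λ² - 4
λ² - 4 = (λ + 2)(λ - 2)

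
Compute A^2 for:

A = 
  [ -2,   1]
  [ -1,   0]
A² = A·A:
A²[1,1] = (-2)(-2) + (1)(-1) = 3
A²[1,2] = (-2)(1) + (1)(0) = -2
A²[2,1] = (-1)(-2) + (0)(-1) = 2
A²[2,2] = (-1)(1) + (0)(0) = -1
A² = 
  [  3,  -2]
  [  2,  -1]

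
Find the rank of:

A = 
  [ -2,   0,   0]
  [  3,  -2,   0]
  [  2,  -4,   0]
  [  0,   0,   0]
rank(A) = 2

Row reduce:
R2 → R2 + (3/2)·R1
R3 → R3 + (1)·R1
R3 → R3 - (2)·R2
REF = 
  [ -2,   0,   0]
  [  0,  -2,   0]
  [  0,   0,   0]
  [  0,   0,   0]
Pivot columns: 1, 2 → 2 pivots.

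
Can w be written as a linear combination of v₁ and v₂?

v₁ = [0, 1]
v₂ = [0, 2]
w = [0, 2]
Yes

Form the augmented matrix and row-reduce:
[v₁|v₂|w] = 
  [  0,   0,   0]
  [  1,   2,   2]
Swap R1 ↔ R2
REF = 
  [  1,   2,   2]
  [  0,   0,   0]

No row of the form [0 0 | nonzero], so the system is consistent. Back-substitution gives c₁ = 2, c₂ = 0: w = (2)·v₁ + (0)·v₂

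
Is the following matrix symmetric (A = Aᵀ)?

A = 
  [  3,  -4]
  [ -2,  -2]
No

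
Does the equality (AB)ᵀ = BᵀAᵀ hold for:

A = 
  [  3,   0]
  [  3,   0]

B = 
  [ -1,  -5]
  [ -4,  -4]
Yes

(AB)ᵀ = 
  [ -3,  -3]
  [-15, -15]

BᵀAᵀ = 
  [ -3,  -3]
  [-15, -15]

Both sides are equal — this is the standard identity (AB)ᵀ = BᵀAᵀ, which holds for all A, B.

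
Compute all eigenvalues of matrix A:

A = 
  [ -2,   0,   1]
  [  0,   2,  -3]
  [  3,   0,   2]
Characteristic polynomial: det(λI - A) = λ³ - 2λ² - 7λ + 14
Testing integer divisors of the constant term: p(2) = 0, so (λ - 2) is a factor:
p(λ) = (λ - 2)(λ² - 7)
λ² - 7 = 0  ⇒  λ = (0 ± √((0)² - 4·(-7)))/2 = (0 ± √(28))/2
  = √7,  -√7

λ = 2, √7, -√7  (≈ 2, 2.646, -2.646)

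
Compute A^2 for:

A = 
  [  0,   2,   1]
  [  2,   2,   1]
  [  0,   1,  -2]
A² = A·A:
A²[1,1] = (0)(0) + (2)(2) + (1)(0) = 4
A²[1,2] = (0)(2) + (2)(2) + (1)(1) = 5
A²[1,3] = (0)(1) + (2)(1) + (1)(-2) = 0
A²[2,1] = (2)(0) + (2)(2) + (1)(0) = 4
A²[2,2] = (2)(2) + (2)(2) + (1)(1) = 9
A²[2,3] = (2)(1) + (2)(1) + (1)(-2) = 2
A²[3,1] = (0)(0) + (1)(2) + (-2)(0) = 2
A²[3,2] = (0)(2) + (1)(2) + (-2)(1) = 0
A²[3,3] = (0)(1) + (1)(1) + (-2)(-2) = 5
A² = 
  [  4,   5,   0]
  [  4,   9,   2]
  [  2,   0,   5]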